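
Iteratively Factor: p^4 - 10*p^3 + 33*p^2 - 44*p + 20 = (p - 2)*(p^3 - 8*p^2 + 17*p - 10) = (p - 5)*(p - 2)*(p^2 - 3*p + 2) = (p - 5)*(p - 2)*(p - 1)*(p - 2)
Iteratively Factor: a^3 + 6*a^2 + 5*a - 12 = (a + 4)*(a^2 + 2*a - 3) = (a + 3)*(a + 4)*(a - 1)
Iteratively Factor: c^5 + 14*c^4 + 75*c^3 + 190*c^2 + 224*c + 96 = (c + 4)*(c^4 + 10*c^3 + 35*c^2 + 50*c + 24) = (c + 2)*(c + 4)*(c^3 + 8*c^2 + 19*c + 12) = (c + 2)*(c + 4)^2*(c^2 + 4*c + 3) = (c + 2)*(c + 3)*(c + 4)^2*(c + 1)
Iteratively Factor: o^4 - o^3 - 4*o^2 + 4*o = (o - 2)*(o^3 + o^2 - 2*o) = (o - 2)*(o + 2)*(o^2 - o) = o*(o - 2)*(o + 2)*(o - 1)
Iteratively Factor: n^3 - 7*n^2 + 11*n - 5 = (n - 1)*(n^2 - 6*n + 5) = (n - 1)^2*(n - 5)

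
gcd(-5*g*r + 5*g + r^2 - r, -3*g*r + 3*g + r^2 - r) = r - 1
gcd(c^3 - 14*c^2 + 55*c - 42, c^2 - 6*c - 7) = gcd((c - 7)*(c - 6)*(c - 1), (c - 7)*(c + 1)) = c - 7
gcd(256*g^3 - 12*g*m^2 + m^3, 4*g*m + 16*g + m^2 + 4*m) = 4*g + m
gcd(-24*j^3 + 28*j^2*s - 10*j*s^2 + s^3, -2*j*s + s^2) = -2*j + s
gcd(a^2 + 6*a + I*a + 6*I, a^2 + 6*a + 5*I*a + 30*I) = a + 6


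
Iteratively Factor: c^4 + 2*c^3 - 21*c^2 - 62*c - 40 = (c + 1)*(c^3 + c^2 - 22*c - 40) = (c - 5)*(c + 1)*(c^2 + 6*c + 8) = (c - 5)*(c + 1)*(c + 4)*(c + 2)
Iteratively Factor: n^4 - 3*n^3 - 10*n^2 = (n + 2)*(n^3 - 5*n^2) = n*(n + 2)*(n^2 - 5*n) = n^2*(n + 2)*(n - 5)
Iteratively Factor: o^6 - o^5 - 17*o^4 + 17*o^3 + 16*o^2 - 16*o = (o + 1)*(o^5 - 2*o^4 - 15*o^3 + 32*o^2 - 16*o) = (o - 4)*(o + 1)*(o^4 + 2*o^3 - 7*o^2 + 4*o) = (o - 4)*(o - 1)*(o + 1)*(o^3 + 3*o^2 - 4*o) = (o - 4)*(o - 1)*(o + 1)*(o + 4)*(o^2 - o) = (o - 4)*(o - 1)^2*(o + 1)*(o + 4)*(o)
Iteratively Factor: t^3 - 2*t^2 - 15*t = (t + 3)*(t^2 - 5*t) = (t - 5)*(t + 3)*(t)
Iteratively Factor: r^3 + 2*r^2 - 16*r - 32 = (r - 4)*(r^2 + 6*r + 8) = (r - 4)*(r + 4)*(r + 2)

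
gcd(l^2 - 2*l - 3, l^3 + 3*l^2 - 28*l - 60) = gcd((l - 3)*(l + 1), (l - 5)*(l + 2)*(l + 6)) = 1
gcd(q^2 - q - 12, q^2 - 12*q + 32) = q - 4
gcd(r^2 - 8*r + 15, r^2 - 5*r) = r - 5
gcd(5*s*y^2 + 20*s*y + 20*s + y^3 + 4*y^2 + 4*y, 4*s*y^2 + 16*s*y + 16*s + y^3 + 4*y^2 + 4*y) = y^2 + 4*y + 4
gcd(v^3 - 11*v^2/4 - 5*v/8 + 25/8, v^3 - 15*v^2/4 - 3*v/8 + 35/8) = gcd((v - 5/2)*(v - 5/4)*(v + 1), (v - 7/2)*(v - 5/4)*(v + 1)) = v^2 - v/4 - 5/4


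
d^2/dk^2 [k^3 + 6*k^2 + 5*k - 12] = 6*k + 12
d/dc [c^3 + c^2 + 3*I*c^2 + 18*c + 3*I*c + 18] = 3*c^2 + c*(2 + 6*I) + 18 + 3*I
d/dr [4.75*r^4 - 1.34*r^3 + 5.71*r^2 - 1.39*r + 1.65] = 19.0*r^3 - 4.02*r^2 + 11.42*r - 1.39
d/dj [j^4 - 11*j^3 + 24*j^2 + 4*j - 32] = 4*j^3 - 33*j^2 + 48*j + 4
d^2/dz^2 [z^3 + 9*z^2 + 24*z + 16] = 6*z + 18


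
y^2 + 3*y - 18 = (y - 3)*(y + 6)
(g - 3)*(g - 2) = g^2 - 5*g + 6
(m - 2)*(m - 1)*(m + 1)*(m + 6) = m^4 + 4*m^3 - 13*m^2 - 4*m + 12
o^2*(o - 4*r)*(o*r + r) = o^4*r - 4*o^3*r^2 + o^3*r - 4*o^2*r^2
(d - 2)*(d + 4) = d^2 + 2*d - 8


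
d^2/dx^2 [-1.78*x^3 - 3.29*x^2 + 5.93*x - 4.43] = -10.68*x - 6.58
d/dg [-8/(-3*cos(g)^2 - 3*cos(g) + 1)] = 24*(2*cos(g) + 1)*sin(g)/(3*cos(g)^2 + 3*cos(g) - 1)^2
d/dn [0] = 0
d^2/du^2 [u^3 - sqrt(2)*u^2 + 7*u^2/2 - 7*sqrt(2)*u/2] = 6*u - 2*sqrt(2) + 7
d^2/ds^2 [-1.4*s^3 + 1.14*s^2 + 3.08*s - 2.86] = 2.28 - 8.4*s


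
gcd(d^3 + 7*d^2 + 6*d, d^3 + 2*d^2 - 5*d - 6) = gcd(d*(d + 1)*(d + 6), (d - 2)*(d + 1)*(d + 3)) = d + 1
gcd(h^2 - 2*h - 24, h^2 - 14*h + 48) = h - 6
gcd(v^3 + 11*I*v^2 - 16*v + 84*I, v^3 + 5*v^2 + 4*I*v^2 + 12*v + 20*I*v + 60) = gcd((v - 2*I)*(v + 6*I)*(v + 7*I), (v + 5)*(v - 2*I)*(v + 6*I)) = v^2 + 4*I*v + 12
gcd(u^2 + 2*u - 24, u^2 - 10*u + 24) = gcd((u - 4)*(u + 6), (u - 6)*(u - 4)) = u - 4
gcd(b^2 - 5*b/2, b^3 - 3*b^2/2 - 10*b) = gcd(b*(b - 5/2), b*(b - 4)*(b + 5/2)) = b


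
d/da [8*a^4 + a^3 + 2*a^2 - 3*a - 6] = 32*a^3 + 3*a^2 + 4*a - 3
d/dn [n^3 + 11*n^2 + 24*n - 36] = 3*n^2 + 22*n + 24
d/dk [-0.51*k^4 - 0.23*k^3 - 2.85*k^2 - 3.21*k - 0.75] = -2.04*k^3 - 0.69*k^2 - 5.7*k - 3.21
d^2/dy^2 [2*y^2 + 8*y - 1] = 4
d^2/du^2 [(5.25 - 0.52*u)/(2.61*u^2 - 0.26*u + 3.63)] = (-(0.52*u - 5.25)*(5.22*u - 0.26)*(10.44*u - 0.52) + (8.1432*u - 27.6754)*(2.61*u^2 - 0.26*u + 3.63))/(2.61*u^2 - 0.26*u + 3.63)^3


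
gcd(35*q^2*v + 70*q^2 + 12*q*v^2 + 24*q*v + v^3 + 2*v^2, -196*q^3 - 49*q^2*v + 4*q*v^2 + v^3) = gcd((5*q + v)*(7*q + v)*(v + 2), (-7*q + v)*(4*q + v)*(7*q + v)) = 7*q + v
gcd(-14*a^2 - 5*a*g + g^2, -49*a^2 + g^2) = 7*a - g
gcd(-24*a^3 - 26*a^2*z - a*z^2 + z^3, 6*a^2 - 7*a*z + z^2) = -6*a + z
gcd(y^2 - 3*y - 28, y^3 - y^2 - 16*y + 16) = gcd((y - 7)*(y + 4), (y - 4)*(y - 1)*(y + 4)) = y + 4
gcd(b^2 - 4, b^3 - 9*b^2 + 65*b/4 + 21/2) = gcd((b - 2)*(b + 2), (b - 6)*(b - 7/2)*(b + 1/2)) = 1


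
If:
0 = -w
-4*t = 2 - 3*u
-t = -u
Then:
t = -2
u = -2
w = 0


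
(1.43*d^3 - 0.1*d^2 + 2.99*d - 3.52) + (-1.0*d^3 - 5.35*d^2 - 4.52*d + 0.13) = 0.43*d^3 - 5.45*d^2 - 1.53*d - 3.39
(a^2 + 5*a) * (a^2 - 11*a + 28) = a^4 - 6*a^3 - 27*a^2 + 140*a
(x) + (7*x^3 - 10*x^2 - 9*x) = 7*x^3 - 10*x^2 - 8*x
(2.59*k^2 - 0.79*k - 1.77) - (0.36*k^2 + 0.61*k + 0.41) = 2.23*k^2 - 1.4*k - 2.18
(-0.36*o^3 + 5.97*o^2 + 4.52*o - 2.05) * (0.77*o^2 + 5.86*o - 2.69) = -0.2772*o^5 + 2.4873*o^4 + 39.433*o^3 + 8.8494*o^2 - 24.1718*o + 5.5145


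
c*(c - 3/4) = c^2 - 3*c/4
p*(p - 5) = p^2 - 5*p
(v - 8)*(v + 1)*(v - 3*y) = v^3 - 3*v^2*y - 7*v^2 + 21*v*y - 8*v + 24*y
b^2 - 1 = (b - 1)*(b + 1)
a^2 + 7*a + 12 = (a + 3)*(a + 4)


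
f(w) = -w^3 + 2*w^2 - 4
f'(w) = -3*w^2 + 4*w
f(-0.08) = -3.99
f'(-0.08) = -0.34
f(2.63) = -8.36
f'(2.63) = -10.23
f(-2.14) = 14.96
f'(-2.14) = -22.30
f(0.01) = -4.00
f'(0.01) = 0.04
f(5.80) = -131.83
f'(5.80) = -77.72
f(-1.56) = 4.66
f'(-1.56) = -13.54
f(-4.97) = 168.17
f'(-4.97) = -93.98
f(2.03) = -4.12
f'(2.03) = -4.24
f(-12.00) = 2012.00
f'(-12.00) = -480.00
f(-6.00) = 284.00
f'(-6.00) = -132.00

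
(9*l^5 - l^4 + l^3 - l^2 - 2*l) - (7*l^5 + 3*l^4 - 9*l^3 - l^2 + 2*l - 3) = 2*l^5 - 4*l^4 + 10*l^3 - 4*l + 3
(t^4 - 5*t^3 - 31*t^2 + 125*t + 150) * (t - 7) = t^5 - 12*t^4 + 4*t^3 + 342*t^2 - 725*t - 1050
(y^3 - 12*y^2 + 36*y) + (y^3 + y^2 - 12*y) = 2*y^3 - 11*y^2 + 24*y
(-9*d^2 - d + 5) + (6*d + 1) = -9*d^2 + 5*d + 6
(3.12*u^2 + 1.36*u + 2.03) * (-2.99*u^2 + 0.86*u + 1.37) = -9.3288*u^4 - 1.3832*u^3 - 0.625699999999999*u^2 + 3.609*u + 2.7811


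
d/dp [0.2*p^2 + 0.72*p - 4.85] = 0.4*p + 0.72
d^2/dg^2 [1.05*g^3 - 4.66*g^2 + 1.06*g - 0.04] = 6.3*g - 9.32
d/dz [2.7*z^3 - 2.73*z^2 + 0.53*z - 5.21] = 8.1*z^2 - 5.46*z + 0.53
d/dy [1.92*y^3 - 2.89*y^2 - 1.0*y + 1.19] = 5.76*y^2 - 5.78*y - 1.0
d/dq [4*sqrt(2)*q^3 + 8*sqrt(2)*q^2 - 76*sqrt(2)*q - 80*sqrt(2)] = sqrt(2)*(12*q^2 + 16*q - 76)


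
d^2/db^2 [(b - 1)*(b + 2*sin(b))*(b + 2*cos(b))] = -2*sqrt(2)*b^2*sin(b + pi/4) - 6*b*sin(b) - 8*b*sin(2*b) + 10*b*cos(b) + 6*b + 8*sin(b) + 8*sqrt(2)*sin(2*b + pi/4) - 2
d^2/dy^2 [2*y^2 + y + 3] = 4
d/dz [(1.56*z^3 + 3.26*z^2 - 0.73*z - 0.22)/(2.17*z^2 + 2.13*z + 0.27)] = (3.3852*z^4 + 6.6456*z^3 + 9.7915*z^2 + 2.7152*z + 0.2715)/(4.7089*z^4 + 9.2442*z^3 + 5.7087*z^2 + 1.1502*z + 0.0729)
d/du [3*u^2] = 6*u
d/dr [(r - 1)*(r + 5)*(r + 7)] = 3*r^2 + 22*r + 23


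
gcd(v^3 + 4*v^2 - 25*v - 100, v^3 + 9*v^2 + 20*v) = v^2 + 9*v + 20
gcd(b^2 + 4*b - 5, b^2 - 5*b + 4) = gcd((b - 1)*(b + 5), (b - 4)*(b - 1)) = b - 1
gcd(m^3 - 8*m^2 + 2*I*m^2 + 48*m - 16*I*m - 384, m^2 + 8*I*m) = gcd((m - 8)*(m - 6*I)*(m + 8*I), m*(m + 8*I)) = m + 8*I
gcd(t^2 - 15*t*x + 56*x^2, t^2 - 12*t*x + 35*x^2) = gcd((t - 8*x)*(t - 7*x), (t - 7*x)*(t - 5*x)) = -t + 7*x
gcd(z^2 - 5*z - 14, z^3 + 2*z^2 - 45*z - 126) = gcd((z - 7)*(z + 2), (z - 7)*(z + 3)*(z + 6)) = z - 7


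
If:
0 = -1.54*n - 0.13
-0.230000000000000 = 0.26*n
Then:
No Solution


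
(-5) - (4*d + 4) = -4*d - 9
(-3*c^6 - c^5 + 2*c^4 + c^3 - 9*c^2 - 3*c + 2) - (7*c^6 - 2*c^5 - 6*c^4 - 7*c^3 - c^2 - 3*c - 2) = -10*c^6 + c^5 + 8*c^4 + 8*c^3 - 8*c^2 + 4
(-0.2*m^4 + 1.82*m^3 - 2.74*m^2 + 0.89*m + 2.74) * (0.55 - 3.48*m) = 0.696*m^5 - 6.4436*m^4 + 10.5362*m^3 - 4.6042*m^2 - 9.0457*m + 1.507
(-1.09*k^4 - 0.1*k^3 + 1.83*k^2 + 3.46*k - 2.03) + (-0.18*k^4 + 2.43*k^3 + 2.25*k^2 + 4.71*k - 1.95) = -1.27*k^4 + 2.33*k^3 + 4.08*k^2 + 8.17*k - 3.98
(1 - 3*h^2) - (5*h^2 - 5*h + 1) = -8*h^2 + 5*h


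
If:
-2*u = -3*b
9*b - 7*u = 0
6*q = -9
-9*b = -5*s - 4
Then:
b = 0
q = -3/2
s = -4/5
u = 0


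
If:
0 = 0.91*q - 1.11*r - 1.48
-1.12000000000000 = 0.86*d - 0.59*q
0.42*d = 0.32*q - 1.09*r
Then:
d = 0.29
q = 2.32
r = 0.57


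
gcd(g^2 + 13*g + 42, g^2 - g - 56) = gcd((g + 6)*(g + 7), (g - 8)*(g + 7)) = g + 7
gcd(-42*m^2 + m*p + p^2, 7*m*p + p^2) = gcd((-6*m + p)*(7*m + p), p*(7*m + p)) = 7*m + p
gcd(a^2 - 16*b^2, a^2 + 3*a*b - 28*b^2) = a - 4*b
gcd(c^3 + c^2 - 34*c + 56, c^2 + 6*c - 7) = c + 7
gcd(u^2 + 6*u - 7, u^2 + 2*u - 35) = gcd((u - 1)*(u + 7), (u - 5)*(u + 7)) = u + 7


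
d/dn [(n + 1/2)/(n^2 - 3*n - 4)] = (n^2 - 3*n - (2*n - 3)*(2*n + 1)/2 - 4)/(-n^2 + 3*n + 4)^2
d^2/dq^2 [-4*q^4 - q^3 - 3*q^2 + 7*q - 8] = -48*q^2 - 6*q - 6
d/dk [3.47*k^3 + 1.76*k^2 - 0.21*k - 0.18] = 10.41*k^2 + 3.52*k - 0.21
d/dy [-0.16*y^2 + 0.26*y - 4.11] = 0.26 - 0.32*y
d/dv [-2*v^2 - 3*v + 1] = -4*v - 3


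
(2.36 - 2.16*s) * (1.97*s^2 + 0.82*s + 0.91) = -4.2552*s^3 + 2.878*s^2 - 0.0304000000000004*s + 2.1476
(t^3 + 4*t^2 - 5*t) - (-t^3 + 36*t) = 2*t^3 + 4*t^2 - 41*t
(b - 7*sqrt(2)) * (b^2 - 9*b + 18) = b^3 - 7*sqrt(2)*b^2 - 9*b^2 + 18*b + 63*sqrt(2)*b - 126*sqrt(2)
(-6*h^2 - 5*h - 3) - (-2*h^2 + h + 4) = -4*h^2 - 6*h - 7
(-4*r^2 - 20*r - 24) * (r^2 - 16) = -4*r^4 - 20*r^3 + 40*r^2 + 320*r + 384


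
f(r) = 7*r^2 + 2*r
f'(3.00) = 44.00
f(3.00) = 69.00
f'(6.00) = 86.00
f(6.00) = 264.00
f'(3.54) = 51.56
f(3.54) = 94.80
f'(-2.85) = -37.90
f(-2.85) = 51.16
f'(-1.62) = -20.68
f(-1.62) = 15.13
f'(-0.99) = -11.86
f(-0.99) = 4.88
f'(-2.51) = -33.14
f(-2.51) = 39.08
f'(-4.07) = -54.98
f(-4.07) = 107.81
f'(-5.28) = -71.92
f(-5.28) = 184.59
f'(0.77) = 12.78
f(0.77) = 5.69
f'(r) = 14*r + 2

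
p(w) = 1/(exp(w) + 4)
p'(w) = -exp(w)/(exp(w) + 4)^2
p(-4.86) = 0.25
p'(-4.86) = -0.00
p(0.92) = 0.15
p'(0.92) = -0.06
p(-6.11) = 0.25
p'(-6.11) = -0.00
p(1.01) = 0.15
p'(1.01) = -0.06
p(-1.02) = 0.23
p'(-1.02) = -0.02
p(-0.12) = 0.20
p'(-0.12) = -0.04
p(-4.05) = 0.25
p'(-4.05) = -0.00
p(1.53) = 0.12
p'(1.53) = -0.06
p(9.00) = 0.00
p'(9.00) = 0.00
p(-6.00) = 0.25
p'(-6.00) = 0.00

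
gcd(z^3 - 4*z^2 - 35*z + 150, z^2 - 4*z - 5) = z - 5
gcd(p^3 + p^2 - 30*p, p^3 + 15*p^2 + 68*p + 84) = p + 6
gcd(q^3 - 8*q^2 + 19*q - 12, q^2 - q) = q - 1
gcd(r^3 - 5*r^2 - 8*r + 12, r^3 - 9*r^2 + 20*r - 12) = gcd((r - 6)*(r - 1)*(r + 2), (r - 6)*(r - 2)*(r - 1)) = r^2 - 7*r + 6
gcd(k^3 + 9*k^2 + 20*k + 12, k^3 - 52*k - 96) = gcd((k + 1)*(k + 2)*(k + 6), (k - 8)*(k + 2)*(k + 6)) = k^2 + 8*k + 12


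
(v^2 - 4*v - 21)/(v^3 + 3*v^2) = (v - 7)/v^2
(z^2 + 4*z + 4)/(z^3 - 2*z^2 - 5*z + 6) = (z + 2)/(z^2 - 4*z + 3)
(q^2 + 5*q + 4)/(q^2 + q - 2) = (q^2 + 5*q + 4)/(q^2 + q - 2)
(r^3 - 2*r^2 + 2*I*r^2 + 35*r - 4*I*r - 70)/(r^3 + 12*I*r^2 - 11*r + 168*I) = (r^2 - r*(2 + 5*I) + 10*I)/(r^2 + 5*I*r + 24)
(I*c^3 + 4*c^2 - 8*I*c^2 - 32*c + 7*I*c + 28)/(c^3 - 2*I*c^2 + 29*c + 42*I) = (I*c^3 + c^2*(4 - 8*I) + c*(-32 + 7*I) + 28)/(c^3 - 2*I*c^2 + 29*c + 42*I)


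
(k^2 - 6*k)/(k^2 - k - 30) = k/(k + 5)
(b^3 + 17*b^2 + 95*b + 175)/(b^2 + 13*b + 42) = (b^2 + 10*b + 25)/(b + 6)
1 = 1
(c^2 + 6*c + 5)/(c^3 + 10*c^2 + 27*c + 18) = (c + 5)/(c^2 + 9*c + 18)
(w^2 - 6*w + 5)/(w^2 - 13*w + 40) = (w - 1)/(w - 8)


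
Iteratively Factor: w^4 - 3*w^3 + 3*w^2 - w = (w - 1)*(w^3 - 2*w^2 + w) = (w - 1)^2*(w^2 - w) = (w - 1)^3*(w)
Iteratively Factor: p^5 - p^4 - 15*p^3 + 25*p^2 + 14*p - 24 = (p + 1)*(p^4 - 2*p^3 - 13*p^2 + 38*p - 24) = (p + 1)*(p + 4)*(p^3 - 6*p^2 + 11*p - 6) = (p - 1)*(p + 1)*(p + 4)*(p^2 - 5*p + 6) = (p - 3)*(p - 1)*(p + 1)*(p + 4)*(p - 2)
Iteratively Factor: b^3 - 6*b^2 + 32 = (b - 4)*(b^2 - 2*b - 8) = (b - 4)^2*(b + 2)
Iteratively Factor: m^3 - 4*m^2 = (m)*(m^2 - 4*m) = m*(m - 4)*(m)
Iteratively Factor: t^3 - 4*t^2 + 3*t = (t - 1)*(t^2 - 3*t) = t*(t - 1)*(t - 3)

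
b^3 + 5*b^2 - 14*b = b*(b - 2)*(b + 7)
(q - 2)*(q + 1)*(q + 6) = q^3 + 5*q^2 - 8*q - 12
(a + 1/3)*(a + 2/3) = a^2 + a + 2/9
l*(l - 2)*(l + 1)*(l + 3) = l^4 + 2*l^3 - 5*l^2 - 6*l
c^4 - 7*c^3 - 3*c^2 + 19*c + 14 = (c - 7)*(c - 2)*(c + 1)^2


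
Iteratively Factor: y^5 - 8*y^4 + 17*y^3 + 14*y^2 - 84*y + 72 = (y + 2)*(y^4 - 10*y^3 + 37*y^2 - 60*y + 36) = (y - 3)*(y + 2)*(y^3 - 7*y^2 + 16*y - 12) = (y - 3)^2*(y + 2)*(y^2 - 4*y + 4) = (y - 3)^2*(y - 2)*(y + 2)*(y - 2)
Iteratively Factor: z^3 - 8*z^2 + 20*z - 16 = (z - 4)*(z^2 - 4*z + 4) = (z - 4)*(z - 2)*(z - 2)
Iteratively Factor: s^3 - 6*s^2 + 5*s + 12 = (s + 1)*(s^2 - 7*s + 12) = (s - 4)*(s + 1)*(s - 3)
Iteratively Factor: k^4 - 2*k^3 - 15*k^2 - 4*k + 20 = (k - 5)*(k^3 + 3*k^2 - 4) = (k - 5)*(k + 2)*(k^2 + k - 2) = (k - 5)*(k - 1)*(k + 2)*(k + 2)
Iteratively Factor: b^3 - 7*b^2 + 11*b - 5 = (b - 1)*(b^2 - 6*b + 5) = (b - 1)^2*(b - 5)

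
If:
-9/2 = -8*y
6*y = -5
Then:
No Solution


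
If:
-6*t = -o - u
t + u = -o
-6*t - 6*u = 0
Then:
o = 0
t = 0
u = 0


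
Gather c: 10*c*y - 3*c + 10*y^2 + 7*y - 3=c*(10*y - 3) + 10*y^2 + 7*y - 3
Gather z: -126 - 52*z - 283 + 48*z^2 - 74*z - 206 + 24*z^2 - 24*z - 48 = 72*z^2 - 150*z - 663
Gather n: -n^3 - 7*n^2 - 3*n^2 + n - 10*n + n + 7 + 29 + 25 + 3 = -n^3 - 10*n^2 - 8*n + 64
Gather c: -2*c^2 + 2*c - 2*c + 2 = 2 - 2*c^2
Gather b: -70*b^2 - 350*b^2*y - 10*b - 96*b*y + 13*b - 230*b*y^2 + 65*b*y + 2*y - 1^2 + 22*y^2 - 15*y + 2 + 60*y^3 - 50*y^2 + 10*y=b^2*(-350*y - 70) + b*(-230*y^2 - 31*y + 3) + 60*y^3 - 28*y^2 - 3*y + 1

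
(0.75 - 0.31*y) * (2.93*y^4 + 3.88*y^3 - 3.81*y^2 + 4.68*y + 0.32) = -0.9083*y^5 + 0.9947*y^4 + 4.0911*y^3 - 4.3083*y^2 + 3.4108*y + 0.24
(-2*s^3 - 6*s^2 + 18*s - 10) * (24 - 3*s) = 6*s^4 - 30*s^3 - 198*s^2 + 462*s - 240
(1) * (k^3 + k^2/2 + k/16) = k^3 + k^2/2 + k/16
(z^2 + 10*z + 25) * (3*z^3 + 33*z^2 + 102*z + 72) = 3*z^5 + 63*z^4 + 507*z^3 + 1917*z^2 + 3270*z + 1800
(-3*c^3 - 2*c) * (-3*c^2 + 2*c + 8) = 9*c^5 - 6*c^4 - 18*c^3 - 4*c^2 - 16*c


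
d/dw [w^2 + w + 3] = 2*w + 1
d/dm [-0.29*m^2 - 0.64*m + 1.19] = -0.58*m - 0.64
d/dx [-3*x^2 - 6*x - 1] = -6*x - 6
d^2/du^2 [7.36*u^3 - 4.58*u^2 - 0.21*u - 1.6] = 44.16*u - 9.16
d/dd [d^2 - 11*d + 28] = 2*d - 11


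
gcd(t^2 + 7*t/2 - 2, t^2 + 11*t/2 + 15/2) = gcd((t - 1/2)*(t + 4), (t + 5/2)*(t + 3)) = 1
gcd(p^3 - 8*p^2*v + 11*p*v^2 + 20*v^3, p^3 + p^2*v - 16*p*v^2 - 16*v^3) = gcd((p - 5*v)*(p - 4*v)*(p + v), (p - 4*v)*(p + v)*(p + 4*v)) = p^2 - 3*p*v - 4*v^2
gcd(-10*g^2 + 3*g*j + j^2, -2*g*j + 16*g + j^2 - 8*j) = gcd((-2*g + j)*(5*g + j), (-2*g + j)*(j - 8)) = 2*g - j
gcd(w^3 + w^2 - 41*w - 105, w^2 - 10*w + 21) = w - 7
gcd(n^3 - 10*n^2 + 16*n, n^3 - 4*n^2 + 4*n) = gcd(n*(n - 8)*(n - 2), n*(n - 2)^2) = n^2 - 2*n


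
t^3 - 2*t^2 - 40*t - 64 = (t - 8)*(t + 2)*(t + 4)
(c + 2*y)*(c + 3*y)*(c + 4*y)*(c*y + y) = c^4*y + 9*c^3*y^2 + c^3*y + 26*c^2*y^3 + 9*c^2*y^2 + 24*c*y^4 + 26*c*y^3 + 24*y^4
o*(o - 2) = o^2 - 2*o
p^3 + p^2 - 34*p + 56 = (p - 4)*(p - 2)*(p + 7)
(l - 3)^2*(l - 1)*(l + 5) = l^4 - 2*l^3 - 20*l^2 + 66*l - 45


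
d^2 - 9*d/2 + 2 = (d - 4)*(d - 1/2)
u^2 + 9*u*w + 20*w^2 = (u + 4*w)*(u + 5*w)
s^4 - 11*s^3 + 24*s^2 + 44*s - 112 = (s - 7)*(s - 4)*(s - 2)*(s + 2)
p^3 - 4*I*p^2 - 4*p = p*(p - 2*I)^2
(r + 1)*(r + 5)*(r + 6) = r^3 + 12*r^2 + 41*r + 30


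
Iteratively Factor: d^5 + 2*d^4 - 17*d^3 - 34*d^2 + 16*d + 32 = (d + 2)*(d^4 - 17*d^2 + 16) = (d - 4)*(d + 2)*(d^3 + 4*d^2 - d - 4) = (d - 4)*(d + 1)*(d + 2)*(d^2 + 3*d - 4) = (d - 4)*(d - 1)*(d + 1)*(d + 2)*(d + 4)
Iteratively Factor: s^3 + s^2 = (s)*(s^2 + s) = s*(s + 1)*(s)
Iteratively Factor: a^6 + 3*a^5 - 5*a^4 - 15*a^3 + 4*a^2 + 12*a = (a + 1)*(a^5 + 2*a^4 - 7*a^3 - 8*a^2 + 12*a) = (a - 2)*(a + 1)*(a^4 + 4*a^3 + a^2 - 6*a) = (a - 2)*(a + 1)*(a + 3)*(a^3 + a^2 - 2*a) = (a - 2)*(a + 1)*(a + 2)*(a + 3)*(a^2 - a) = (a - 2)*(a - 1)*(a + 1)*(a + 2)*(a + 3)*(a)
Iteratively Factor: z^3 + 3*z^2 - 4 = (z - 1)*(z^2 + 4*z + 4) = (z - 1)*(z + 2)*(z + 2)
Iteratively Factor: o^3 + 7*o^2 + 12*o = (o + 3)*(o^2 + 4*o) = (o + 3)*(o + 4)*(o)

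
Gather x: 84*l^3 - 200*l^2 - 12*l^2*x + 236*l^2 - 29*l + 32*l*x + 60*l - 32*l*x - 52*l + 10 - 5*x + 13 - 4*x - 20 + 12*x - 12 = 84*l^3 + 36*l^2 - 21*l + x*(3 - 12*l^2) - 9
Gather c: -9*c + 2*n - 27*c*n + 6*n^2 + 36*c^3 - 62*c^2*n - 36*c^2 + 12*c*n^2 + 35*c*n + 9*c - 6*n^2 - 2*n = 36*c^3 + c^2*(-62*n - 36) + c*(12*n^2 + 8*n)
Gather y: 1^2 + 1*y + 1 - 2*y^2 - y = 2 - 2*y^2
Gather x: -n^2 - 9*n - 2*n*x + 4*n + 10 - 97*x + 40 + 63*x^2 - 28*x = -n^2 - 5*n + 63*x^2 + x*(-2*n - 125) + 50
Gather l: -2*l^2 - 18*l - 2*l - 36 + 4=-2*l^2 - 20*l - 32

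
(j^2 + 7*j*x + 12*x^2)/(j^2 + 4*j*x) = (j + 3*x)/j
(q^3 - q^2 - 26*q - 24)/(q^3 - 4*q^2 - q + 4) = (q^2 - 2*q - 24)/(q^2 - 5*q + 4)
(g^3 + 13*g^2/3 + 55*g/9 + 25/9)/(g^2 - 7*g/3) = (9*g^3 + 39*g^2 + 55*g + 25)/(3*g*(3*g - 7))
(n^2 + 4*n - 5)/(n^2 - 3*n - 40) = (n - 1)/(n - 8)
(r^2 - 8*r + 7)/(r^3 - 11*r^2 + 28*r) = (r - 1)/(r*(r - 4))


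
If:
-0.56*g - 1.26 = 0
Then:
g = -2.25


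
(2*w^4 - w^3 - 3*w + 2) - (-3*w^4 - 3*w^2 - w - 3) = 5*w^4 - w^3 + 3*w^2 - 2*w + 5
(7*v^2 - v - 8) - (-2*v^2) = 9*v^2 - v - 8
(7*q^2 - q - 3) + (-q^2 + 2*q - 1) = 6*q^2 + q - 4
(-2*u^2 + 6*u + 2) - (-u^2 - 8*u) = -u^2 + 14*u + 2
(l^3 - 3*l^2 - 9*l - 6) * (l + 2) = l^4 - l^3 - 15*l^2 - 24*l - 12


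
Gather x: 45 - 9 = 36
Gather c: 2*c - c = c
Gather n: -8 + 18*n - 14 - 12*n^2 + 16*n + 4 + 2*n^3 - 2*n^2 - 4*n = 2*n^3 - 14*n^2 + 30*n - 18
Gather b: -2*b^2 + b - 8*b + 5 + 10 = -2*b^2 - 7*b + 15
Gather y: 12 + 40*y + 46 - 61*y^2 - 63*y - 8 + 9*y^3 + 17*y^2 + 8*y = 9*y^3 - 44*y^2 - 15*y + 50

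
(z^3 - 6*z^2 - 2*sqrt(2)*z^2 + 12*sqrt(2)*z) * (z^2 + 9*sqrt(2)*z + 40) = z^5 - 6*z^4 + 7*sqrt(2)*z^4 - 42*sqrt(2)*z^3 + 4*z^3 - 80*sqrt(2)*z^2 - 24*z^2 + 480*sqrt(2)*z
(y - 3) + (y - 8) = 2*y - 11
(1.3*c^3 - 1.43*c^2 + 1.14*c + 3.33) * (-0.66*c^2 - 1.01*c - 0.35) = -0.858*c^5 - 0.3692*c^4 + 0.2369*c^3 - 2.8487*c^2 - 3.7623*c - 1.1655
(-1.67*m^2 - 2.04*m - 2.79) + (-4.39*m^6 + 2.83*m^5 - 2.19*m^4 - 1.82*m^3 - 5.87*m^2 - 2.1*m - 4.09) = -4.39*m^6 + 2.83*m^5 - 2.19*m^4 - 1.82*m^3 - 7.54*m^2 - 4.14*m - 6.88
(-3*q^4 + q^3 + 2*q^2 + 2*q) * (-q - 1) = 3*q^5 + 2*q^4 - 3*q^3 - 4*q^2 - 2*q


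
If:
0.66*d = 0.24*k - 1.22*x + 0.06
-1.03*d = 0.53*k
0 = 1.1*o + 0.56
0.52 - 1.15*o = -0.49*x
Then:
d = 2.50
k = -4.85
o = -0.51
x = -2.26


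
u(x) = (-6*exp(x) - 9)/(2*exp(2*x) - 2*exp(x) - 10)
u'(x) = (-6*exp(x) - 9)*(-4*exp(2*x) + 2*exp(x))/(2*exp(2*x) - 2*exp(x) - 10)^2 - 6*exp(x)/(2*exp(2*x) - 2*exp(x) - 10) = 3*((2*exp(x) - 1)*(2*exp(x) + 3) - 2*exp(2*x) + 2*exp(x) + 10)*exp(x)/(2*(-exp(2*x) + exp(x) + 5)^2)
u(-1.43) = 1.01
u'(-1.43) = 0.11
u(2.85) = -0.20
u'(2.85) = 0.24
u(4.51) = -0.03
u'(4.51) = 0.03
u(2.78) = -0.22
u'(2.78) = 0.26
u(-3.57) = 0.91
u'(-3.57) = 0.01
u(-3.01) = 0.92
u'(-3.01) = 0.02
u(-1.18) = 1.04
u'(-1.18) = 0.15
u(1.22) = -4.75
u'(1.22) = 26.82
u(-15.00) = 0.90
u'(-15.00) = 0.00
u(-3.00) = 0.92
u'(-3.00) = 0.02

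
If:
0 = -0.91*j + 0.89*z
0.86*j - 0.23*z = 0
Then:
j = 0.00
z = 0.00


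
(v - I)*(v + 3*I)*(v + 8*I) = v^3 + 10*I*v^2 - 13*v + 24*I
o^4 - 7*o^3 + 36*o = o*(o - 6)*(o - 3)*(o + 2)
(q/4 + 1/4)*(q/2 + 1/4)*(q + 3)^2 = q^4/8 + 15*q^3/16 + 37*q^2/16 + 33*q/16 + 9/16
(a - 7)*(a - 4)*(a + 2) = a^3 - 9*a^2 + 6*a + 56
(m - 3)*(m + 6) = m^2 + 3*m - 18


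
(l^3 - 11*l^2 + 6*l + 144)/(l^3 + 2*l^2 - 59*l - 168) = (l - 6)/(l + 7)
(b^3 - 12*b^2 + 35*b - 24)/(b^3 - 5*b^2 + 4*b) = (b^2 - 11*b + 24)/(b*(b - 4))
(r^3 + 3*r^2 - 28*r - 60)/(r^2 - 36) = (r^2 - 3*r - 10)/(r - 6)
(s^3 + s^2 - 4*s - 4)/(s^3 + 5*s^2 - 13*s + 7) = (s^3 + s^2 - 4*s - 4)/(s^3 + 5*s^2 - 13*s + 7)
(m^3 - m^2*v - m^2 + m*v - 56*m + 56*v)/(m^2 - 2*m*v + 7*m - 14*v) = (-m^2 + m*v + 8*m - 8*v)/(-m + 2*v)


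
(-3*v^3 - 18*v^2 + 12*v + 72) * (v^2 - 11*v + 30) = -3*v^5 + 15*v^4 + 120*v^3 - 600*v^2 - 432*v + 2160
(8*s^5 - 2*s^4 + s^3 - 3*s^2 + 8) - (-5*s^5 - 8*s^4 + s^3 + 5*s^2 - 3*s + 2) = 13*s^5 + 6*s^4 - 8*s^2 + 3*s + 6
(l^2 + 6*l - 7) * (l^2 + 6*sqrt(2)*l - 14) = l^4 + 6*l^3 + 6*sqrt(2)*l^3 - 21*l^2 + 36*sqrt(2)*l^2 - 84*l - 42*sqrt(2)*l + 98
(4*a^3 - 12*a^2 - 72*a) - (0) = 4*a^3 - 12*a^2 - 72*a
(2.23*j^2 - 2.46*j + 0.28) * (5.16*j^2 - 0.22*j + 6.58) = 11.5068*j^4 - 13.1842*j^3 + 16.6594*j^2 - 16.2484*j + 1.8424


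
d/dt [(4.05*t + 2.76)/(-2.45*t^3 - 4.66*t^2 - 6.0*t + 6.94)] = (19.845*t^3 + 39.159*t^2 + 25.7232*t + 44.667)/(6.0025*t^6 + 22.834*t^5 + 51.1156*t^4 + 21.914*t^3 - 28.6808*t^2 - 83.28*t + 48.1636)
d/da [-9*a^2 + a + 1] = 1 - 18*a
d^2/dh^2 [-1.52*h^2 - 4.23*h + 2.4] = -3.04000000000000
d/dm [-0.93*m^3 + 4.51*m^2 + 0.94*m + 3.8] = -2.79*m^2 + 9.02*m + 0.94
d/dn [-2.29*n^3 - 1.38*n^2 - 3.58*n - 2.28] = -6.87*n^2 - 2.76*n - 3.58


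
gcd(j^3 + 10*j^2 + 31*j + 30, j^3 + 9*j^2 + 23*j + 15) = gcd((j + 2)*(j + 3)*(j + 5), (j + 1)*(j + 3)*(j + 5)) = j^2 + 8*j + 15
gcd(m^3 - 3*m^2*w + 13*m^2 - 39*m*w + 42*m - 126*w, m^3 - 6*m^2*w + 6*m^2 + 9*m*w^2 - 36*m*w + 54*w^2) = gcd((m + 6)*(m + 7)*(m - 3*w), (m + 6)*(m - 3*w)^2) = -m^2 + 3*m*w - 6*m + 18*w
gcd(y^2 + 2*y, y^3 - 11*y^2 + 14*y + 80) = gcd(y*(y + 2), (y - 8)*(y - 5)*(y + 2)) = y + 2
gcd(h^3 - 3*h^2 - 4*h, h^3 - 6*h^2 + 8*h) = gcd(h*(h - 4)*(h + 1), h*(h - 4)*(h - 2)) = h^2 - 4*h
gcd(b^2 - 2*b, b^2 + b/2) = b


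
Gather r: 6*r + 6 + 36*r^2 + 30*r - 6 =36*r^2 + 36*r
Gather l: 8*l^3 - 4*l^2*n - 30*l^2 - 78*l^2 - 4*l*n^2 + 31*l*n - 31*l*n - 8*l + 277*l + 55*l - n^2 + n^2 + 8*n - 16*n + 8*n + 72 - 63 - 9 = 8*l^3 + l^2*(-4*n - 108) + l*(324 - 4*n^2)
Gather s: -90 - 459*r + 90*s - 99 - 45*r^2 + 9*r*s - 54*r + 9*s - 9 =-45*r^2 - 513*r + s*(9*r + 99) - 198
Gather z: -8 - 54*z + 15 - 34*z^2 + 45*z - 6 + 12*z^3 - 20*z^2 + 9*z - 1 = 12*z^3 - 54*z^2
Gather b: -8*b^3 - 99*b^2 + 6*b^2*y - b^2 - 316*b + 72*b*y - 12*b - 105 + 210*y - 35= -8*b^3 + b^2*(6*y - 100) + b*(72*y - 328) + 210*y - 140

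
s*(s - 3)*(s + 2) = s^3 - s^2 - 6*s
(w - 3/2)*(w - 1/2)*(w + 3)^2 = w^4 + 4*w^3 - 9*w^2/4 - 27*w/2 + 27/4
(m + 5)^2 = m^2 + 10*m + 25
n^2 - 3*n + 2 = (n - 2)*(n - 1)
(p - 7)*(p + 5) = p^2 - 2*p - 35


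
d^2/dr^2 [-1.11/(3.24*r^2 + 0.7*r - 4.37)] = (23.304672*r^2 + 5.03496*r - 1.11*(6.48*r + 0.7)*(12.96*r + 1.4) - 31.432536)/(3.24*r^2 + 0.7*r - 4.37)^3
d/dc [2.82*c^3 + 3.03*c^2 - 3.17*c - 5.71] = 8.46*c^2 + 6.06*c - 3.17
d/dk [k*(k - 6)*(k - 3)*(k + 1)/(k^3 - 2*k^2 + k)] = (k^3 - 3*k^2 + 7*k - 45)/(k^3 - 3*k^2 + 3*k - 1)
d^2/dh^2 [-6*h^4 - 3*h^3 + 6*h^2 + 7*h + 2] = -72*h^2 - 18*h + 12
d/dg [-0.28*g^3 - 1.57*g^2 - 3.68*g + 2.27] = -0.84*g^2 - 3.14*g - 3.68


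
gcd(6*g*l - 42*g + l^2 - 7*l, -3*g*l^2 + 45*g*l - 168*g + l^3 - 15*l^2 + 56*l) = l - 7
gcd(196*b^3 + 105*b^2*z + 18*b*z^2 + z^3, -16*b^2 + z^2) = 4*b + z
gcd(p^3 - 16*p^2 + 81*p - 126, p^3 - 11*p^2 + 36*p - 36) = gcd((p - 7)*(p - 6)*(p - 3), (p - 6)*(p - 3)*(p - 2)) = p^2 - 9*p + 18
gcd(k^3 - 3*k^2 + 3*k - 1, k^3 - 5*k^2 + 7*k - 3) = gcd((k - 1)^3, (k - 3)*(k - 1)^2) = k^2 - 2*k + 1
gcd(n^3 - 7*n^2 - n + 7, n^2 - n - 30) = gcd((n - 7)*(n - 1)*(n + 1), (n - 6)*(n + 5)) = 1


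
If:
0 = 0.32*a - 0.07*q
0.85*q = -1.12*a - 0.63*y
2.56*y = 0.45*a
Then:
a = 0.00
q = 0.00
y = 0.00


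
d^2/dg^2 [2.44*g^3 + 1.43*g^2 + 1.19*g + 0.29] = 14.64*g + 2.86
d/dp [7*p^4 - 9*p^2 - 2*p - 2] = 28*p^3 - 18*p - 2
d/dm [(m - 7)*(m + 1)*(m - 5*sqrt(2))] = 3*m^2 - 10*sqrt(2)*m - 12*m - 7 + 30*sqrt(2)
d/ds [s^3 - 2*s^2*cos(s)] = s*(2*s*sin(s) + 3*s - 4*cos(s))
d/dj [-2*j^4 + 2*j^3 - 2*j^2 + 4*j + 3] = -8*j^3 + 6*j^2 - 4*j + 4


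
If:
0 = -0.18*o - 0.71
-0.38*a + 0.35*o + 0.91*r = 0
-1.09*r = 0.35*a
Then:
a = -2.05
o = -3.94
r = 0.66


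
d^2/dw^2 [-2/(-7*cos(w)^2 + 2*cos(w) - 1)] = (392*sin(w)^4 - 148*sin(w)^2 + 109*cos(w) - 21*cos(3*w) - 232)/(7*sin(w)^2 + 2*cos(w) - 8)^3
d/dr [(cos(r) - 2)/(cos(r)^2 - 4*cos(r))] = (sin(r) + 8*sin(r)/cos(r)^2 - 4*tan(r))/(cos(r) - 4)^2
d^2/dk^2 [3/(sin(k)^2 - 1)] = (12*cos(k)^2 - 18)/cos(k)^4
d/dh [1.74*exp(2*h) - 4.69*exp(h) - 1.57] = (3.48*exp(h) - 4.69)*exp(h)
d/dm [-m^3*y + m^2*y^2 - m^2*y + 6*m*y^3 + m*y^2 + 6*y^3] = y*(-3*m^2 + 2*m*y - 2*m + 6*y^2 + y)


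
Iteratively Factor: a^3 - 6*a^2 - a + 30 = (a - 5)*(a^2 - a - 6) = (a - 5)*(a + 2)*(a - 3)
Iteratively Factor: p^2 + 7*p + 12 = (p + 3)*(p + 4)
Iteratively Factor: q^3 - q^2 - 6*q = (q - 3)*(q^2 + 2*q) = q*(q - 3)*(q + 2)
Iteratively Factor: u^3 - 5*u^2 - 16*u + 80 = (u + 4)*(u^2 - 9*u + 20) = (u - 4)*(u + 4)*(u - 5)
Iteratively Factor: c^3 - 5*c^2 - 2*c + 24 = (c - 4)*(c^2 - c - 6) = (c - 4)*(c - 3)*(c + 2)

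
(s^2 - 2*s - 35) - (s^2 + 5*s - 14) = -7*s - 21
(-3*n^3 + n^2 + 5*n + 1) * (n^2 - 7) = -3*n^5 + n^4 + 26*n^3 - 6*n^2 - 35*n - 7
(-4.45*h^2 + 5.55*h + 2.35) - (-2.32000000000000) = -4.45*h^2 + 5.55*h + 4.67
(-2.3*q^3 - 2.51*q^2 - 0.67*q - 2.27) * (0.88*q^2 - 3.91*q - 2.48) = -2.024*q^5 + 6.7842*q^4 + 14.9285*q^3 + 6.8469*q^2 + 10.5373*q + 5.6296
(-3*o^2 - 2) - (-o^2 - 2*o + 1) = -2*o^2 + 2*o - 3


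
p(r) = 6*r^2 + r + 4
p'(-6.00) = -71.00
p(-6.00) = 214.00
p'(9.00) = 109.00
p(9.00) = 499.00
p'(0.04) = 1.48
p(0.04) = 4.05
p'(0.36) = 5.32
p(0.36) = 5.14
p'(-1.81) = -20.72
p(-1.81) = 21.85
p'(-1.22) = -13.64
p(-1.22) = 11.71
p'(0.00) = 1.00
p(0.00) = 4.00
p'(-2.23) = -25.76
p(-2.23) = 31.61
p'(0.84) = 11.08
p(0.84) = 9.07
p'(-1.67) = -19.04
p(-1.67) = 19.06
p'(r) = 12*r + 1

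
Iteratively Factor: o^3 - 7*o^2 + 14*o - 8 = (o - 1)*(o^2 - 6*o + 8) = (o - 2)*(o - 1)*(o - 4)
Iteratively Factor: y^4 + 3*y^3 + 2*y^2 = (y)*(y^3 + 3*y^2 + 2*y) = y*(y + 1)*(y^2 + 2*y) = y^2*(y + 1)*(y + 2)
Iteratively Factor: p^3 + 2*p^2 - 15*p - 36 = (p - 4)*(p^2 + 6*p + 9) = (p - 4)*(p + 3)*(p + 3)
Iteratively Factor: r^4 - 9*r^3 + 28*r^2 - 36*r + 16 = (r - 1)*(r^3 - 8*r^2 + 20*r - 16) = (r - 2)*(r - 1)*(r^2 - 6*r + 8) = (r - 4)*(r - 2)*(r - 1)*(r - 2)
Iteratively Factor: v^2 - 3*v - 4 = (v - 4)*(v + 1)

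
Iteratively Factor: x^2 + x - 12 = (x - 3)*(x + 4)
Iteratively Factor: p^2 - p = (p - 1)*(p)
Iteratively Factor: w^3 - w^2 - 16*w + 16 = (w - 1)*(w^2 - 16) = (w - 4)*(w - 1)*(w + 4)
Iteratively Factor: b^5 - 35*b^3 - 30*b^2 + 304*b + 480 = (b - 4)*(b^4 + 4*b^3 - 19*b^2 - 106*b - 120) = (b - 4)*(b + 3)*(b^3 + b^2 - 22*b - 40) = (b - 4)*(b + 3)*(b + 4)*(b^2 - 3*b - 10) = (b - 4)*(b + 2)*(b + 3)*(b + 4)*(b - 5)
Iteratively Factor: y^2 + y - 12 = (y - 3)*(y + 4)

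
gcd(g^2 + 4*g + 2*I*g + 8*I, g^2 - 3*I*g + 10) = g + 2*I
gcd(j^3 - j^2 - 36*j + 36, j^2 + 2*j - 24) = j + 6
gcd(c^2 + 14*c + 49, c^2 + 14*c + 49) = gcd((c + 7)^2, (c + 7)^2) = c^2 + 14*c + 49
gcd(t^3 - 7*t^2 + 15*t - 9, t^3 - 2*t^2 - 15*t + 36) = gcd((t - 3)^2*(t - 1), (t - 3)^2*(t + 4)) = t^2 - 6*t + 9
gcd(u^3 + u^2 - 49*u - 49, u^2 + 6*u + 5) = u + 1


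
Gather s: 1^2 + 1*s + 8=s + 9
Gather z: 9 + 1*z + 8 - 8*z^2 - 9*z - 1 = -8*z^2 - 8*z + 16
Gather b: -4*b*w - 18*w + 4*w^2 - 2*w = -4*b*w + 4*w^2 - 20*w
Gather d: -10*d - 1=-10*d - 1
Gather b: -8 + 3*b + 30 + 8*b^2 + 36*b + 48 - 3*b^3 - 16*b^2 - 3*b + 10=-3*b^3 - 8*b^2 + 36*b + 80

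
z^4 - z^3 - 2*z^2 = z^2*(z - 2)*(z + 1)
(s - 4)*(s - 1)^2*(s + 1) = s^4 - 5*s^3 + 3*s^2 + 5*s - 4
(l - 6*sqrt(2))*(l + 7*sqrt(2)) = l^2 + sqrt(2)*l - 84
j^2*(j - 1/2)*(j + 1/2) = j^4 - j^2/4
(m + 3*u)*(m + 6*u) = m^2 + 9*m*u + 18*u^2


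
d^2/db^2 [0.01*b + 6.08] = 0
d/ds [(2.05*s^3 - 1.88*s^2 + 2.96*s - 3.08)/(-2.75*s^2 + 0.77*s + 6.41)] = (-5.6375*s^4 + 3.157*s^3 + 46.1139*s^2 - 41.0416*s + 21.3452)/(7.5625*s^4 - 4.235*s^3 - 34.6621*s^2 + 9.8714*s + 41.0881)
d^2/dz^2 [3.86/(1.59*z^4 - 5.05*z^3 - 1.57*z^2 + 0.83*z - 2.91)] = ((-73.6488*z^2 + 116.958*z + 12.1204)*(-1.59*z^4 + 5.05*z^3 + 1.57*z^2 - 0.83*z + 2.91) - 3.86*(6.36*z^3 - 15.15*z^2 - 3.14*z + 0.83)*(12.72*z^3 - 30.3*z^2 - 6.28*z + 1.66))/(-1.59*z^4 + 5.05*z^3 + 1.57*z^2 - 0.83*z + 2.91)^3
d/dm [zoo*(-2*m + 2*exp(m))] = zoo*(1 - exp(m))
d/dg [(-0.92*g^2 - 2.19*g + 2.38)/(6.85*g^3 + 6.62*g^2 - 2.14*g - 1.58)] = (6.302*g^4 + 30.003*g^3 - 32.4424*g^2 - 28.604*g + 8.5534)/(46.9225*g^6 + 90.694*g^5 + 14.5064*g^4 - 49.9796*g^3 - 16.3396*g^2 + 6.7624*g + 2.4964)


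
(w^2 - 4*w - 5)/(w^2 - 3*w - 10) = (w + 1)/(w + 2)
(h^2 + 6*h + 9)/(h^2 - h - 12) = (h + 3)/(h - 4)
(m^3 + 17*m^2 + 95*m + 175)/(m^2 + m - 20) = (m^2 + 12*m + 35)/(m - 4)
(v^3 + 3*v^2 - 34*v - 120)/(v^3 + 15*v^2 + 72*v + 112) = (v^2 - v - 30)/(v^2 + 11*v + 28)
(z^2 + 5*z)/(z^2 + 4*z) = (z + 5)/(z + 4)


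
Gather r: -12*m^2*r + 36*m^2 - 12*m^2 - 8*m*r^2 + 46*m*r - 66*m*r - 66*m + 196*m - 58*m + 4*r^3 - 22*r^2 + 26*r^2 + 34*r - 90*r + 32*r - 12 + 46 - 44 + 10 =24*m^2 + 72*m + 4*r^3 + r^2*(4 - 8*m) + r*(-12*m^2 - 20*m - 24)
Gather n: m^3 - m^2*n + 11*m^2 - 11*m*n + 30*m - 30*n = m^3 + 11*m^2 + 30*m + n*(-m^2 - 11*m - 30)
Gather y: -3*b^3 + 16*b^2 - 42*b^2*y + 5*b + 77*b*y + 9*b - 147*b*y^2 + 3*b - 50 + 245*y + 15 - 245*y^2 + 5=-3*b^3 + 16*b^2 + 17*b + y^2*(-147*b - 245) + y*(-42*b^2 + 77*b + 245) - 30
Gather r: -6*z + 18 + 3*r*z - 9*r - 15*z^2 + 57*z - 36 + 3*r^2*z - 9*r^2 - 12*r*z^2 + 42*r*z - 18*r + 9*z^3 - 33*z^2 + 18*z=r^2*(3*z - 9) + r*(-12*z^2 + 45*z - 27) + 9*z^3 - 48*z^2 + 69*z - 18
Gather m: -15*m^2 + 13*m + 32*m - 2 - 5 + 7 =-15*m^2 + 45*m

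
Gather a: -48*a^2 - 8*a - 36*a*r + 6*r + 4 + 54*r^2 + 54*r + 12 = -48*a^2 + a*(-36*r - 8) + 54*r^2 + 60*r + 16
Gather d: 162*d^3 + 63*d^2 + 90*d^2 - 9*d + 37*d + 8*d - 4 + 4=162*d^3 + 153*d^2 + 36*d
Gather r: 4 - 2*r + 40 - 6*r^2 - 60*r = -6*r^2 - 62*r + 44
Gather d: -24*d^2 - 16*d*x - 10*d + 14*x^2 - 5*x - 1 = -24*d^2 + d*(-16*x - 10) + 14*x^2 - 5*x - 1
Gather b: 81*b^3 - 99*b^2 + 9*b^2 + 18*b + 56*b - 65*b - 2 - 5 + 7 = 81*b^3 - 90*b^2 + 9*b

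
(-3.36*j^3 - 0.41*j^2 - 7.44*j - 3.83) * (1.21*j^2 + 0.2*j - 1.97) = -4.0656*j^5 - 1.1681*j^4 - 2.4652*j^3 - 5.3146*j^2 + 13.8908*j + 7.5451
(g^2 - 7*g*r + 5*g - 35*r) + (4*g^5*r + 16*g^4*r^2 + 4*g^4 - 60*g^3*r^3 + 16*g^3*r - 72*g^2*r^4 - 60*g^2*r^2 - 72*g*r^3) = 4*g^5*r + 16*g^4*r^2 + 4*g^4 - 60*g^3*r^3 + 16*g^3*r - 72*g^2*r^4 - 60*g^2*r^2 + g^2 - 72*g*r^3 - 7*g*r + 5*g - 35*r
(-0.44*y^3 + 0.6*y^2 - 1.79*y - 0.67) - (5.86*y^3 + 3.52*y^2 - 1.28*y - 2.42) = -6.3*y^3 - 2.92*y^2 - 0.51*y + 1.75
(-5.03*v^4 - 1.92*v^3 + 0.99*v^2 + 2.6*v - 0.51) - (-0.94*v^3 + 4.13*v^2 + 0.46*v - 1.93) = -5.03*v^4 - 0.98*v^3 - 3.14*v^2 + 2.14*v + 1.42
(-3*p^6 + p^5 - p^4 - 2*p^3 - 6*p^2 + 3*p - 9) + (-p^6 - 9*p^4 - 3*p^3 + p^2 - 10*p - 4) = -4*p^6 + p^5 - 10*p^4 - 5*p^3 - 5*p^2 - 7*p - 13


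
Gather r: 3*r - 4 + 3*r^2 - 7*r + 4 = 3*r^2 - 4*r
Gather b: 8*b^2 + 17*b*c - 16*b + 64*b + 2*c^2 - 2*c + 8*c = 8*b^2 + b*(17*c + 48) + 2*c^2 + 6*c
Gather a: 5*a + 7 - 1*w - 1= 5*a - w + 6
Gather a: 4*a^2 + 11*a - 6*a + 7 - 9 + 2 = 4*a^2 + 5*a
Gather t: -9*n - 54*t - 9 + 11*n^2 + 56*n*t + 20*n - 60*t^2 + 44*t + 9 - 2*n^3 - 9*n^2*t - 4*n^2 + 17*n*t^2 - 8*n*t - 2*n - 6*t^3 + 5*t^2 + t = -2*n^3 + 7*n^2 + 9*n - 6*t^3 + t^2*(17*n - 55) + t*(-9*n^2 + 48*n - 9)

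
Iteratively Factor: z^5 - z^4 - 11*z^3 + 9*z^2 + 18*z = (z + 1)*(z^4 - 2*z^3 - 9*z^2 + 18*z) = z*(z + 1)*(z^3 - 2*z^2 - 9*z + 18) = z*(z - 3)*(z + 1)*(z^2 + z - 6) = z*(z - 3)*(z - 2)*(z + 1)*(z + 3)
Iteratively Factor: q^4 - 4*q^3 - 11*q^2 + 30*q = (q)*(q^3 - 4*q^2 - 11*q + 30) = q*(q + 3)*(q^2 - 7*q + 10) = q*(q - 5)*(q + 3)*(q - 2)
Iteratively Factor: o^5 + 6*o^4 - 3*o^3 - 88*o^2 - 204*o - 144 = (o + 2)*(o^4 + 4*o^3 - 11*o^2 - 66*o - 72) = (o + 2)*(o + 3)*(o^3 + o^2 - 14*o - 24) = (o - 4)*(o + 2)*(o + 3)*(o^2 + 5*o + 6) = (o - 4)*(o + 2)*(o + 3)^2*(o + 2)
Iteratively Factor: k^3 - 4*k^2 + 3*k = (k)*(k^2 - 4*k + 3) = k*(k - 1)*(k - 3)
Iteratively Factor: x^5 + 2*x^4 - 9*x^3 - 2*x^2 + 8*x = (x - 1)*(x^4 + 3*x^3 - 6*x^2 - 8*x) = (x - 1)*(x + 4)*(x^3 - x^2 - 2*x) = (x - 1)*(x + 1)*(x + 4)*(x^2 - 2*x) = x*(x - 1)*(x + 1)*(x + 4)*(x - 2)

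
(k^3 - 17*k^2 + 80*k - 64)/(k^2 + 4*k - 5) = (k^2 - 16*k + 64)/(k + 5)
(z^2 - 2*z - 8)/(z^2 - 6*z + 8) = (z + 2)/(z - 2)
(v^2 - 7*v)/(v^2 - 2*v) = (v - 7)/(v - 2)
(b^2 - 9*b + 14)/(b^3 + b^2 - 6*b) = (b - 7)/(b*(b + 3))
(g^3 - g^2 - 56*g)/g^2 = g - 1 - 56/g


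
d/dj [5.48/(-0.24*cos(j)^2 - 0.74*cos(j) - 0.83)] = -(2.6304*cos(j) + 4.0552)*sin(j)/(0.24*cos(j)^2 + 0.74*cos(j) + 0.83)^2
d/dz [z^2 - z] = 2*z - 1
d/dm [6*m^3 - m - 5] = 18*m^2 - 1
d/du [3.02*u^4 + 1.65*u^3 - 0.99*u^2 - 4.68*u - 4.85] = 12.08*u^3 + 4.95*u^2 - 1.98*u - 4.68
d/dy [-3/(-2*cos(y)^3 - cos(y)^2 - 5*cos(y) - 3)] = 12*(6*cos(y)^2 + 2*cos(y) + 5)*sin(y)/(13*cos(y) + cos(2*y) + cos(3*y) + 7)^2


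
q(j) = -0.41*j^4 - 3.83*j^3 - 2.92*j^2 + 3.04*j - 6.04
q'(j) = -1.64*j^3 - 11.49*j^2 - 5.84*j + 3.04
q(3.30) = -214.07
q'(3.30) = -200.29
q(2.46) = -88.26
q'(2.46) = -105.27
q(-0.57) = -8.06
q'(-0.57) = 2.94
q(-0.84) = -8.59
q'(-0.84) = 0.81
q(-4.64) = 109.55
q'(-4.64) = -53.41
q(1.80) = -36.67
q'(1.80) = -54.26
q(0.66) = -6.48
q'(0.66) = -6.29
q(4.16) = -442.44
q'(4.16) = -338.16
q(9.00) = -5697.28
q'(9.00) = -2175.77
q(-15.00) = -8538.64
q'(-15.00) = 3040.39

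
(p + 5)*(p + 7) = p^2 + 12*p + 35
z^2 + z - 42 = (z - 6)*(z + 7)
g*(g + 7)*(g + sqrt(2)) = g^3 + sqrt(2)*g^2 + 7*g^2 + 7*sqrt(2)*g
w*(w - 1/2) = w^2 - w/2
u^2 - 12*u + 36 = (u - 6)^2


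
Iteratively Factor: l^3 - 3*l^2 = (l)*(l^2 - 3*l) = l^2*(l - 3)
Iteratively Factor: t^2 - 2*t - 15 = (t - 5)*(t + 3)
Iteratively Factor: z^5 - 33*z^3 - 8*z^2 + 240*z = (z - 5)*(z^4 + 5*z^3 - 8*z^2 - 48*z) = (z - 5)*(z - 3)*(z^3 + 8*z^2 + 16*z) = (z - 5)*(z - 3)*(z + 4)*(z^2 + 4*z) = (z - 5)*(z - 3)*(z + 4)^2*(z)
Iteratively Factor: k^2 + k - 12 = (k - 3)*(k + 4)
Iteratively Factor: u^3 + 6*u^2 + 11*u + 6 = (u + 3)*(u^2 + 3*u + 2) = (u + 2)*(u + 3)*(u + 1)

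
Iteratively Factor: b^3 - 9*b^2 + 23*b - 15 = (b - 3)*(b^2 - 6*b + 5) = (b - 5)*(b - 3)*(b - 1)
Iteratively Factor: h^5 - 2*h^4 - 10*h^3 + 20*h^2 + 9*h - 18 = (h + 3)*(h^4 - 5*h^3 + 5*h^2 + 5*h - 6) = (h - 1)*(h + 3)*(h^3 - 4*h^2 + h + 6) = (h - 2)*(h - 1)*(h + 3)*(h^2 - 2*h - 3) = (h - 2)*(h - 1)*(h + 1)*(h + 3)*(h - 3)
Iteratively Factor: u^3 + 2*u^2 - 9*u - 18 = (u + 2)*(u^2 - 9) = (u + 2)*(u + 3)*(u - 3)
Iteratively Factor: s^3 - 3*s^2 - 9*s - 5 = (s + 1)*(s^2 - 4*s - 5) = (s + 1)^2*(s - 5)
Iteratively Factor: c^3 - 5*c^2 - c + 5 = (c - 5)*(c^2 - 1) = (c - 5)*(c + 1)*(c - 1)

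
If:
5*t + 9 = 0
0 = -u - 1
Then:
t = -9/5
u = -1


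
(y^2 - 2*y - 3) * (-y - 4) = -y^3 - 2*y^2 + 11*y + 12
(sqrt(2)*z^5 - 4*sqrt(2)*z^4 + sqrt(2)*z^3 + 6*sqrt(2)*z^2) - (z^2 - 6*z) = sqrt(2)*z^5 - 4*sqrt(2)*z^4 + sqrt(2)*z^3 - z^2 + 6*sqrt(2)*z^2 + 6*z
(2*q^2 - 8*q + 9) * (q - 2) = 2*q^3 - 12*q^2 + 25*q - 18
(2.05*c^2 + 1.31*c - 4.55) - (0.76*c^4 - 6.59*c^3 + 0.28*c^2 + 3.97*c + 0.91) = -0.76*c^4 + 6.59*c^3 + 1.77*c^2 - 2.66*c - 5.46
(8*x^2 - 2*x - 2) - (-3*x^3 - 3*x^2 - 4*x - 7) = 3*x^3 + 11*x^2 + 2*x + 5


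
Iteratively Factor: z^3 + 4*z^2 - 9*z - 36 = (z + 4)*(z^2 - 9) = (z - 3)*(z + 4)*(z + 3)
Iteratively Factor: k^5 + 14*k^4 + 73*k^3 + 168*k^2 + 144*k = (k + 4)*(k^4 + 10*k^3 + 33*k^2 + 36*k) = (k + 3)*(k + 4)*(k^3 + 7*k^2 + 12*k) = k*(k + 3)*(k + 4)*(k^2 + 7*k + 12) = k*(k + 3)*(k + 4)^2*(k + 3)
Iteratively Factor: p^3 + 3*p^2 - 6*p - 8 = (p + 4)*(p^2 - p - 2) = (p + 1)*(p + 4)*(p - 2)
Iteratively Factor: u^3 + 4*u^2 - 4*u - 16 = (u - 2)*(u^2 + 6*u + 8) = (u - 2)*(u + 4)*(u + 2)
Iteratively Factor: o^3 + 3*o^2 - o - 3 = (o - 1)*(o^2 + 4*o + 3) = (o - 1)*(o + 3)*(o + 1)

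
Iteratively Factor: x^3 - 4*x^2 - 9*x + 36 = (x - 4)*(x^2 - 9) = (x - 4)*(x - 3)*(x + 3)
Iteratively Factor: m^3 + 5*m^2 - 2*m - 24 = (m + 3)*(m^2 + 2*m - 8) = (m - 2)*(m + 3)*(m + 4)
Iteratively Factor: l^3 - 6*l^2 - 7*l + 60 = (l - 4)*(l^2 - 2*l - 15) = (l - 5)*(l - 4)*(l + 3)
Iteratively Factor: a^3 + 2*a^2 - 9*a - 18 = (a - 3)*(a^2 + 5*a + 6) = (a - 3)*(a + 2)*(a + 3)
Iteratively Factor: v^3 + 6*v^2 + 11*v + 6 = (v + 2)*(v^2 + 4*v + 3) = (v + 1)*(v + 2)*(v + 3)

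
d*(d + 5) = d^2 + 5*d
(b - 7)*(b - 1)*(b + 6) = b^3 - 2*b^2 - 41*b + 42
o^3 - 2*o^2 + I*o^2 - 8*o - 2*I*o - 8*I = (o - 4)*(o + 2)*(o + I)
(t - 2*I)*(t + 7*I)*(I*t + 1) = I*t^3 - 4*t^2 + 19*I*t + 14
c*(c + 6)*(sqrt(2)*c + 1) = sqrt(2)*c^3 + c^2 + 6*sqrt(2)*c^2 + 6*c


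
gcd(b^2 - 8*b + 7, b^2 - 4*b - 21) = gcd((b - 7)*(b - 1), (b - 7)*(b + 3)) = b - 7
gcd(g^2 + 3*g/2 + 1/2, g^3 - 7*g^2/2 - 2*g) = g + 1/2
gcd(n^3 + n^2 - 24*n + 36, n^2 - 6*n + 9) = n - 3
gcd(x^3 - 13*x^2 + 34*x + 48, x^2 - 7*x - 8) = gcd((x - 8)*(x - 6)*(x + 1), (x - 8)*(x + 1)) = x^2 - 7*x - 8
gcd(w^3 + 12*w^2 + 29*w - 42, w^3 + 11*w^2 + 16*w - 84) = w^2 + 13*w + 42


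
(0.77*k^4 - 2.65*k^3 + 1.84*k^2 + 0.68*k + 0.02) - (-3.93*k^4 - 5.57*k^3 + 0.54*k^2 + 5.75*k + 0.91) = 4.7*k^4 + 2.92*k^3 + 1.3*k^2 - 5.07*k - 0.89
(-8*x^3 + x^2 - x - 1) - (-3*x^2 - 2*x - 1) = -8*x^3 + 4*x^2 + x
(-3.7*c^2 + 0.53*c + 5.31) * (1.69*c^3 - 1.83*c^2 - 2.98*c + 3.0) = -6.253*c^5 + 7.6667*c^4 + 19.03*c^3 - 22.3967*c^2 - 14.2338*c + 15.93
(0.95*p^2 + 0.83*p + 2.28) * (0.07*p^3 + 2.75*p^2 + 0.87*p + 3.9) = 0.0665*p^5 + 2.6706*p^4 + 3.2686*p^3 + 10.6971*p^2 + 5.2206*p + 8.892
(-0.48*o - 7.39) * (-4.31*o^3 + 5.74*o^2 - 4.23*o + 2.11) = 2.0688*o^4 + 29.0957*o^3 - 40.3882*o^2 + 30.2469*o - 15.5929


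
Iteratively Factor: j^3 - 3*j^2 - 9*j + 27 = (j - 3)*(j^2 - 9) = (j - 3)^2*(j + 3)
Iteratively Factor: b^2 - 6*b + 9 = (b - 3)*(b - 3)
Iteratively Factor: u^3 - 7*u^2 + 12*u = (u)*(u^2 - 7*u + 12) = u*(u - 3)*(u - 4)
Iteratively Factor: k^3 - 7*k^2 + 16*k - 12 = (k - 2)*(k^2 - 5*k + 6) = (k - 3)*(k - 2)*(k - 2)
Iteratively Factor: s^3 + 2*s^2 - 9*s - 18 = (s + 3)*(s^2 - s - 6) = (s - 3)*(s + 3)*(s + 2)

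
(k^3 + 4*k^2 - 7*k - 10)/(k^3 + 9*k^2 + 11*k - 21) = (k^3 + 4*k^2 - 7*k - 10)/(k^3 + 9*k^2 + 11*k - 21)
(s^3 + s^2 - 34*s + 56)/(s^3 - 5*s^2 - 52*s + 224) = (s - 2)/(s - 8)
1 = 1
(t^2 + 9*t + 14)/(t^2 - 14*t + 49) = (t^2 + 9*t + 14)/(t^2 - 14*t + 49)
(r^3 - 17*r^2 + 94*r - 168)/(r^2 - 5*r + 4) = (r^2 - 13*r + 42)/(r - 1)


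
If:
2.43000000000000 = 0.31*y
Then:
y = 7.84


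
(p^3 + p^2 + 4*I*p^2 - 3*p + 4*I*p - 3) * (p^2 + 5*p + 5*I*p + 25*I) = p^5 + 6*p^4 + 9*I*p^4 - 18*p^3 + 54*I*p^3 - 138*p^2 + 30*I*p^2 - 115*p - 90*I*p - 75*I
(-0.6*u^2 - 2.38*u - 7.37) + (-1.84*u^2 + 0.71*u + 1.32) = -2.44*u^2 - 1.67*u - 6.05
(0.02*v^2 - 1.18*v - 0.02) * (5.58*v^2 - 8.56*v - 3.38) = 0.1116*v^4 - 6.7556*v^3 + 9.9216*v^2 + 4.1596*v + 0.0676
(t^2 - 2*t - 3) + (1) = t^2 - 2*t - 2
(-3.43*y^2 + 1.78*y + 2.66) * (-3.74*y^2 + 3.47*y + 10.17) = 12.8282*y^4 - 18.5593*y^3 - 38.6549*y^2 + 27.3328*y + 27.0522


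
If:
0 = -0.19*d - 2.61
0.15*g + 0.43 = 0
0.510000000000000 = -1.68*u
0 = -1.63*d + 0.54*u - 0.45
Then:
No Solution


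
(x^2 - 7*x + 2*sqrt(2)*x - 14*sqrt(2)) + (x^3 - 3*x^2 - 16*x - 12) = x^3 - 2*x^2 - 23*x + 2*sqrt(2)*x - 14*sqrt(2) - 12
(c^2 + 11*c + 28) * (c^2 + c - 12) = c^4 + 12*c^3 + 27*c^2 - 104*c - 336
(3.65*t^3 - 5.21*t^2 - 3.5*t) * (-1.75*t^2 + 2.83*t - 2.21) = -6.3875*t^5 + 19.447*t^4 - 16.6858*t^3 + 1.6091*t^2 + 7.735*t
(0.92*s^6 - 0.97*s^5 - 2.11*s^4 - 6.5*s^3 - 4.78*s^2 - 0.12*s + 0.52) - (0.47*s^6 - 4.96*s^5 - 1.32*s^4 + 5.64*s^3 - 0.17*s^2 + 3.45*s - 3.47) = 0.45*s^6 + 3.99*s^5 - 0.79*s^4 - 12.14*s^3 - 4.61*s^2 - 3.57*s + 3.99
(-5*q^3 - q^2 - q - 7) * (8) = -40*q^3 - 8*q^2 - 8*q - 56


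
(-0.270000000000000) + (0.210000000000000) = -0.0600000000000000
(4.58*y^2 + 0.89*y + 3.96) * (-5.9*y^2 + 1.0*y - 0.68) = -27.022*y^4 - 0.671*y^3 - 25.5884*y^2 + 3.3548*y - 2.6928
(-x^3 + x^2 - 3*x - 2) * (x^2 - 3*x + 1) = -x^5 + 4*x^4 - 7*x^3 + 8*x^2 + 3*x - 2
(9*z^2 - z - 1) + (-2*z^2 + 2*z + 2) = 7*z^2 + z + 1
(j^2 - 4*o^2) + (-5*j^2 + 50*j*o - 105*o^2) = -4*j^2 + 50*j*o - 109*o^2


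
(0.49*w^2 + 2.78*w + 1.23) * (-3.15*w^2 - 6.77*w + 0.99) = -1.5435*w^4 - 12.0743*w^3 - 22.21*w^2 - 5.5749*w + 1.2177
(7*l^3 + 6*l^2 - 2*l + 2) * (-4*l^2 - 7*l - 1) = -28*l^5 - 73*l^4 - 41*l^3 - 12*l - 2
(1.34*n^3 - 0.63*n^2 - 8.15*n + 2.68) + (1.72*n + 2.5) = 1.34*n^3 - 0.63*n^2 - 6.43*n + 5.18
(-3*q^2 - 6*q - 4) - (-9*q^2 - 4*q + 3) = 6*q^2 - 2*q - 7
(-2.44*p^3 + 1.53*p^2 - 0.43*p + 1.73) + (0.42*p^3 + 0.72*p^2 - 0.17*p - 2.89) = -2.02*p^3 + 2.25*p^2 - 0.6*p - 1.16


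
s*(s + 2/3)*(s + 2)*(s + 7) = s^4 + 29*s^3/3 + 20*s^2 + 28*s/3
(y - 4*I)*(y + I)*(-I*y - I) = -I*y^3 - 3*y^2 - I*y^2 - 3*y - 4*I*y - 4*I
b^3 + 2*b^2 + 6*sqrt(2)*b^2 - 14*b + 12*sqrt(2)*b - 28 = (b + 2)*(b - sqrt(2))*(b + 7*sqrt(2))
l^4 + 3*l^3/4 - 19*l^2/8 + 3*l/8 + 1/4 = (l - 1)*(l - 1/2)*(l + 1/4)*(l + 2)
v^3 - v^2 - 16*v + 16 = (v - 4)*(v - 1)*(v + 4)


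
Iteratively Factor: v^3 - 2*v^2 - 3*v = (v + 1)*(v^2 - 3*v) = (v - 3)*(v + 1)*(v)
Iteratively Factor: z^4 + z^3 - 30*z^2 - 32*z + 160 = (z - 2)*(z^3 + 3*z^2 - 24*z - 80) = (z - 5)*(z - 2)*(z^2 + 8*z + 16) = (z - 5)*(z - 2)*(z + 4)*(z + 4)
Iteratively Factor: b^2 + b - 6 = (b - 2)*(b + 3)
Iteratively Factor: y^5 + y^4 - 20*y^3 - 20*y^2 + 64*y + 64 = (y - 2)*(y^4 + 3*y^3 - 14*y^2 - 48*y - 32) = (y - 4)*(y - 2)*(y^3 + 7*y^2 + 14*y + 8) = (y - 4)*(y - 2)*(y + 1)*(y^2 + 6*y + 8) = (y - 4)*(y - 2)*(y + 1)*(y + 4)*(y + 2)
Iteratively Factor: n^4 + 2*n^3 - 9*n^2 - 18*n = (n)*(n^3 + 2*n^2 - 9*n - 18) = n*(n + 2)*(n^2 - 9) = n*(n - 3)*(n + 2)*(n + 3)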